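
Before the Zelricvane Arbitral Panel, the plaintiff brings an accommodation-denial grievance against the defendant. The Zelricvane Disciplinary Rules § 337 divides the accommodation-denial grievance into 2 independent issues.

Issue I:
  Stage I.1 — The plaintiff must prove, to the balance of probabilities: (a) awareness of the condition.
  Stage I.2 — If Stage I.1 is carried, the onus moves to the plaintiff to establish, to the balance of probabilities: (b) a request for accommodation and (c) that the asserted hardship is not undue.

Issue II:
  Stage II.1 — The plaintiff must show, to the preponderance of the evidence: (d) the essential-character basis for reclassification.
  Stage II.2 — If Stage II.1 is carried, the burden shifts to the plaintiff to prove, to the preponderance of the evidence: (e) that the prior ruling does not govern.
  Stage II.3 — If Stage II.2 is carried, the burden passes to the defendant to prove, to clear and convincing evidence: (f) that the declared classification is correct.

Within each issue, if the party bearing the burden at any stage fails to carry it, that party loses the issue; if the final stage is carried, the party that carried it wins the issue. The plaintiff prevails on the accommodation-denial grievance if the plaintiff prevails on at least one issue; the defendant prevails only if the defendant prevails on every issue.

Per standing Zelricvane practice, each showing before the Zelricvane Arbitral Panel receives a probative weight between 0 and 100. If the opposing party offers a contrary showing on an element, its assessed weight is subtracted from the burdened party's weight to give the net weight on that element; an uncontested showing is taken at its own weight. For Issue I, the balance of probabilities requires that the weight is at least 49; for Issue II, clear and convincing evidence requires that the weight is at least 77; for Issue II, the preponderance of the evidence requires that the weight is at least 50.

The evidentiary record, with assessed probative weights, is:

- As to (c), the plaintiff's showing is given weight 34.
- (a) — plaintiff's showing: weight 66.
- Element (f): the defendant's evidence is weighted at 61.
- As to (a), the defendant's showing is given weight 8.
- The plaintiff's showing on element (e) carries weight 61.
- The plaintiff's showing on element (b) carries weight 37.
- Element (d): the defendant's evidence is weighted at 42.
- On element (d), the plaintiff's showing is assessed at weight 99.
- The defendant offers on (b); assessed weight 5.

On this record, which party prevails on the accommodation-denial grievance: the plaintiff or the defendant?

plaintiff

— Issue I —
At Stage I.1 the plaintiff must meet the balance of probabilities (weight is at least 49): on (a) the weight is 66 less the opposing 8 gives net 58, ≥ 49, so (a) meets the standard.
  Stage I.1 is satisfied; the plaintiff continues to bear the burden.
At Stage I.2 the plaintiff must meet the balance of probabilities (weight is at least 49): on (b) the weight is 37 less the opposing 5 gives net 32, < 49, so (b) does not meet the standard; on (c) the weight is 34, < 49, so (c) does not meet the standard.
  The plaintiff does not carry Stage I.2.
The analysis ends at Stage I.2; the defendant prevails on this issue.
— Issue II —
At Stage II.1 the plaintiff must meet the preponderance of the evidence (weight is at least 50): on (d) the weight is 99 less the opposing 42 gives net 57, ≥ 50, so (d) meets the standard.
  Stage II.1 is satisfied; the plaintiff continues to bear the burden.
At Stage II.2 the plaintiff must meet the preponderance of the evidence (weight is at least 50): on (e) the weight is 61, ≥ 50, so (e) meets the standard.
  Stage II.2 carried; the burden shifts to the defendant.
At Stage II.3 the defendant must meet clear and convincing evidence (weight is at least 77): on (f) the weight is 61, which does not reach 77, so (f) does not meet the standard.
  The defendant does not carry Stage II.3.
The plaintiff prevails on this issue.
Per-issue: Issue I → defendant; Issue II → plaintiff. The plaintiff must prevail on at least one issue; overall, the plaintiff prevails.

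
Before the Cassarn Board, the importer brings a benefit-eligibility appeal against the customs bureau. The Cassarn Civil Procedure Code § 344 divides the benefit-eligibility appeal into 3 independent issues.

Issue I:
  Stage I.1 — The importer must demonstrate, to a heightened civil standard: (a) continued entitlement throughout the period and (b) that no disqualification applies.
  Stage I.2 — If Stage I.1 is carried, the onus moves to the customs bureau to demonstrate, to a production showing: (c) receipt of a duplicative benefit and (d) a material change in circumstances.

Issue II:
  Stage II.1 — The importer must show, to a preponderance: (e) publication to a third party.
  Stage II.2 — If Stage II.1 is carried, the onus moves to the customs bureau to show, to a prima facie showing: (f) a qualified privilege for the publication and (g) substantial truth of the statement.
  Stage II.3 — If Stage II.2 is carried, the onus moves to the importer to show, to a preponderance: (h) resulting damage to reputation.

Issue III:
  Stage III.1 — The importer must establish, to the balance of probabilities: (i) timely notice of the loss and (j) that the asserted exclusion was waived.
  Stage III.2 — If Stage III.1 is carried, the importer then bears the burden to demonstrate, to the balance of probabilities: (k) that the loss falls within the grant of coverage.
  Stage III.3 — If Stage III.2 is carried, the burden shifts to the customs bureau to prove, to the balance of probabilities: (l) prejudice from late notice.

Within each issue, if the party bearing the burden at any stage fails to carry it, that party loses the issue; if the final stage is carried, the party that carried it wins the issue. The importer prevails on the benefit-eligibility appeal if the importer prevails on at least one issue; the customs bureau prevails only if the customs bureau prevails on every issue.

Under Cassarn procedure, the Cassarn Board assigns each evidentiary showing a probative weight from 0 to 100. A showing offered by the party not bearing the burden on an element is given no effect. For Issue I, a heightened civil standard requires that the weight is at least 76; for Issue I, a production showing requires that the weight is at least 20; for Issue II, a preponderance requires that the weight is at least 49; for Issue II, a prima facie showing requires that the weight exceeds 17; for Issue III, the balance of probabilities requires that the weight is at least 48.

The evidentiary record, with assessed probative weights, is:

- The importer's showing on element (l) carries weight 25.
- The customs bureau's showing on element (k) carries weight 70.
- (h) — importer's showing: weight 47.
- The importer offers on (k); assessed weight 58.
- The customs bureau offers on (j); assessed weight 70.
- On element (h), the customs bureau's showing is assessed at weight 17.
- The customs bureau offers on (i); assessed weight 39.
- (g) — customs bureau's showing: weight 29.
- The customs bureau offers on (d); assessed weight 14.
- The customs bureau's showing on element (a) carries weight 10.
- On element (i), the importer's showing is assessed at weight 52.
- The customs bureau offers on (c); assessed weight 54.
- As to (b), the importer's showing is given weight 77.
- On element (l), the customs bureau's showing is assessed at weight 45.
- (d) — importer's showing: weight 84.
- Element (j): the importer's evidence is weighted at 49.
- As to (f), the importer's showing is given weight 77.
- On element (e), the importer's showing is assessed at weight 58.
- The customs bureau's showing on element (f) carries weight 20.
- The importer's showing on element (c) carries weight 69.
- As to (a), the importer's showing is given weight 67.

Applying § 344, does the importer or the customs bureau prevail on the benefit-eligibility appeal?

importer

— Issue I —
Stage I.1 (importer, a heightened civil standard, weight is at least 76): (a) 67 (customs bureau's 10 disregarded) < 76 — fails; (b) 77 ≥ 76 — meets.
  Stage I.1 not carried; the importer fails its burden.
The customs bureau prevails on this issue.
— Issue II —
Stage II.1 (importer, a preponderance, weight is at least 49): (e) 58 ≥ 49 — meets.
  All elements met. The burden passes to the customs bureau.
Stage II.2 (customs bureau, a prima facie showing, weight exceeds 17): (f) 20 (importer's 77 disregarded) > 17 — meets; (g) 29 > 17 — meets.
  Stage II.2 is satisfied; the onus moves to the importer.
Stage II.3 (importer, a preponderance, weight is at least 49): (h) 47 (customs bureau's 17 disregarded) < 49 — fails.
  Stage II.3 not carried; the importer fails its burden.
The customs bureau prevails on this issue.
— Issue III —
At Stage III.1 the importer must meet the balance of probabilities (weight is at least 48): on (i) the weight is 52 (the customs bureau's 39 is given no effect), which does reach 48, so (i) meets the standard; on (j) the weight is 49 (the customs bureau's 70 is given no effect), ≥ 48, so (j) meets the standard.
  Stage III.1 carried; the burden remains with the importer.
At Stage III.2 the importer must meet the balance of probabilities (weight is at least 48): on (k) the weight is 58 (the customs bureau's 70 is given no effect), which does reach 48, so (k) meets the standard.
  Stage III.2 carried; the burden shifts to the customs bureau.
At Stage III.3 the customs bureau must meet the balance of probabilities (weight is at least 48): on (l) the weight is 45 (the importer's 25 is given no effect), < 48, so (l) does not meet the standard.
  The customs bureau does not carry Stage III.3.
So the importer prevails on this issue.
Per-issue: Issue I → customs bureau; Issue II → customs bureau; Issue III → importer. The importer must prevail on at least one issue; overall, the importer prevails.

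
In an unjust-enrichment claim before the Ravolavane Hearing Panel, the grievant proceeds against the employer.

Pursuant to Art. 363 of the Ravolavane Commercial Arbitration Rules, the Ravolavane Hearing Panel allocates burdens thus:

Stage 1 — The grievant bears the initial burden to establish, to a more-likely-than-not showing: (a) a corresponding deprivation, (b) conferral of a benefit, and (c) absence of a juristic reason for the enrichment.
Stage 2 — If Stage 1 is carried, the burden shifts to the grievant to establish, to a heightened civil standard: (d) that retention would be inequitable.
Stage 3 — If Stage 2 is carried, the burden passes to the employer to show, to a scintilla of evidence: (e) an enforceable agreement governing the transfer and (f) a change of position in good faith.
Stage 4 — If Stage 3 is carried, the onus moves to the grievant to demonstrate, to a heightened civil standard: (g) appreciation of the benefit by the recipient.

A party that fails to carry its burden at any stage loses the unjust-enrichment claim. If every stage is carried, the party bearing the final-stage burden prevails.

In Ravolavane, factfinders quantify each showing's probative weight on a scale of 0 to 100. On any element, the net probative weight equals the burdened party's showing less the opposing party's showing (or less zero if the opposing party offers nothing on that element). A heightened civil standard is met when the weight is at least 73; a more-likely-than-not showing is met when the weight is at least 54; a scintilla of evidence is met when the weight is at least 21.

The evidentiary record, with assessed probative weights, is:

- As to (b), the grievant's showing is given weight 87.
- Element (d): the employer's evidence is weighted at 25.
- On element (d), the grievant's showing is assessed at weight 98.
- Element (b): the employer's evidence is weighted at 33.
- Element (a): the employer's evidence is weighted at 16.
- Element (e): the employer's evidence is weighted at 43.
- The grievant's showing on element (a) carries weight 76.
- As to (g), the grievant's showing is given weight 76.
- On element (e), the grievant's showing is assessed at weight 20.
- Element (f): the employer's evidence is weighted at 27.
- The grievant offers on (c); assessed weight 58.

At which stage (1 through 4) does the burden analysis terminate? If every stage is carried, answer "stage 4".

stage 4

Stage 1 (grievant, a more-likely-than-not showing, weight is at least 54): (a) net 76−16=60 ≥ 54 — meets; (b) net 87−33=54 ≥ 54 — meets; (c) 58 ≥ 54 — meets.
  All elements met. The grievant retains the burden for Stage 2.
Stage 2 (grievant, a heightened civil standard, weight is at least 73): (d) net 98−25=73 ≥ 73 — meets.
  Stage 2 is satisfied; the onus moves to the employer.
Stage 3 (employer, a scintilla of evidence, weight is at least 21): (e) net 43−20=23 ≥ 21 — meets; (f) 27 ≥ 21 — meets.
  Stage 3 carried; the burden shifts to the grievant.
Stage 4 (grievant, a heightened civil standard, weight is at least 73): (g) 76 ≥ 73 — meets.
  Stage 4 carried; the final stage is satisfied.
With every stage satisfied, the grievant prevails.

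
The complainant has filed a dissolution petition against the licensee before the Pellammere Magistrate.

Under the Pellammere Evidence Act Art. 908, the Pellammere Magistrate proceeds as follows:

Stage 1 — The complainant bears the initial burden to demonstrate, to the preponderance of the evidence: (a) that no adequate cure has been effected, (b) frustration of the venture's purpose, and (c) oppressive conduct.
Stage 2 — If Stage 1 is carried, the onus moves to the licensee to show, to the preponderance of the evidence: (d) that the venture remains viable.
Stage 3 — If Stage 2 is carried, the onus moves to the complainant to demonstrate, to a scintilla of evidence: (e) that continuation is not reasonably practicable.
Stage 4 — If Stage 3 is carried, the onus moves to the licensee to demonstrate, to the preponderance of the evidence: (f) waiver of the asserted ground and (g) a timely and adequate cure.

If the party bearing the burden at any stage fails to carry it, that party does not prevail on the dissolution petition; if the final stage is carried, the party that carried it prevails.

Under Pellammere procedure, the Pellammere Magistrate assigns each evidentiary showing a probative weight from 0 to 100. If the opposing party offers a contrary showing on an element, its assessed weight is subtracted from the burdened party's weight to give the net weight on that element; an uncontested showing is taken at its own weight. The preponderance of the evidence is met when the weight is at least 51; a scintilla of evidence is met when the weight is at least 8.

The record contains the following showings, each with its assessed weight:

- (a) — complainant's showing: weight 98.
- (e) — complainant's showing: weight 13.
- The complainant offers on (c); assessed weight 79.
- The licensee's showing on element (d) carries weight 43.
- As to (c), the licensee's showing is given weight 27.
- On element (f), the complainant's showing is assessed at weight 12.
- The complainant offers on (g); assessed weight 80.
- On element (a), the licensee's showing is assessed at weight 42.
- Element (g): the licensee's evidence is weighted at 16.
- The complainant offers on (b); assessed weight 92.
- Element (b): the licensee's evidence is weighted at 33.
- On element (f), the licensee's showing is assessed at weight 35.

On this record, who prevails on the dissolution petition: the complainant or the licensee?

Stage 1 — burden on complainant; standard: the preponderance of the evidence (weight is at least 51).
    (a): 98 − 42 = 56 ≥ 51 [met]
    (b): 92 − 33 = 59 ≥ 51 [met]
    (c): 79 − 27 = 52 ≥ 51 [met]
  The complainant carries Stage 1; the licensee now bears the burden.
Stage 2 — burden on licensee; standard: the preponderance of the evidence (weight is at least 51).
    (d): 43 < 51 [not met]
  Stage 2 not carried; the licensee fails its burden.
The complainant prevails.

complainant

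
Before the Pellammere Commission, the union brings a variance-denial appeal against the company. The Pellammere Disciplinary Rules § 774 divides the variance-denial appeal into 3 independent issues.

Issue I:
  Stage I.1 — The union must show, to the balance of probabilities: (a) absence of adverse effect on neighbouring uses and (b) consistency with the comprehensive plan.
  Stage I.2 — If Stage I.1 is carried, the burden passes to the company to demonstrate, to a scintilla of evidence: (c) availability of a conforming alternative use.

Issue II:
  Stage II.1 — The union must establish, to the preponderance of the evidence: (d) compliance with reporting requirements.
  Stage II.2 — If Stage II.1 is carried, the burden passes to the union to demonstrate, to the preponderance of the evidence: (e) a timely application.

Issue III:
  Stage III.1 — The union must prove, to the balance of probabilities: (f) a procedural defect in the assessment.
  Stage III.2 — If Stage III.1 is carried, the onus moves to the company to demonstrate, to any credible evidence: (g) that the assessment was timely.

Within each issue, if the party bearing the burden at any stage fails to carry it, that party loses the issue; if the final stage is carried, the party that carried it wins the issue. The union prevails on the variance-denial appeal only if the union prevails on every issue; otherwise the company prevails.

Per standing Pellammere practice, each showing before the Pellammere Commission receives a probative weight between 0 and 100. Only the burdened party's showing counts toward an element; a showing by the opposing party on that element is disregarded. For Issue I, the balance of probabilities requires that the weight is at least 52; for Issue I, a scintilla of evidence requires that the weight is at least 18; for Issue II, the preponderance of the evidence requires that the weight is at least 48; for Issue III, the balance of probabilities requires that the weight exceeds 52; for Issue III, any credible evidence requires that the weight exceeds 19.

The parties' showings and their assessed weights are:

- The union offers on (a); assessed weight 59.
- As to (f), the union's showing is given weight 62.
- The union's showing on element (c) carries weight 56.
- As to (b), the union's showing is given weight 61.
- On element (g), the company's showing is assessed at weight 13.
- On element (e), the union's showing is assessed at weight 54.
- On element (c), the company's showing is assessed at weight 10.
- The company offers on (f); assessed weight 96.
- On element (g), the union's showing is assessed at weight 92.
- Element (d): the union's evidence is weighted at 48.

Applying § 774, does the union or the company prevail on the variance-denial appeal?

union

— Issue I —
Stage I.1 (union, the balance of probabilities, weight is at least 52): (a) 59 ≥ 52 — meets; (b) 61 ≥ 52 — meets.
  The union carries Stage I.1; the company now bears the burden.
Stage I.2 (company, a scintilla of evidence, weight is at least 18): (c) 10 (union's 56 disregarded) < 18 — fails.
  The company does not carry Stage I.2.
So the union prevails on this issue.
— Issue II —
Stage II.1 — burden on union; standard: the preponderance of the evidence (weight is at least 48).
    (d): 48 ≥ 48 [met]
  Stage II.1 carried; the burden remains with the union.
Stage II.2 — burden on union; standard: the preponderance of the evidence (weight is at least 48).
    (e): 54 ≥ 48 [met]
  All elements met at the final stage.
All stages carried — the union prevails on this issue.
— Issue III —
Stage III.1 (union, the balance of probabilities, weight exceeds 52): (f) 62 (company's 96 disregarded) > 52 — meets.
  Stage III.1 carried; the burden shifts to the company.
Stage III.2 (company, any credible evidence, weight exceeds 19): (g) 13 (union's 92 disregarded) ≤ 19 — fails.
  The company does not carry Stage III.2.
So the union prevails on this issue.
Per-issue: Issue I → union; Issue II → union; Issue III → union. The union must prevail on every issue; overall, the union prevails.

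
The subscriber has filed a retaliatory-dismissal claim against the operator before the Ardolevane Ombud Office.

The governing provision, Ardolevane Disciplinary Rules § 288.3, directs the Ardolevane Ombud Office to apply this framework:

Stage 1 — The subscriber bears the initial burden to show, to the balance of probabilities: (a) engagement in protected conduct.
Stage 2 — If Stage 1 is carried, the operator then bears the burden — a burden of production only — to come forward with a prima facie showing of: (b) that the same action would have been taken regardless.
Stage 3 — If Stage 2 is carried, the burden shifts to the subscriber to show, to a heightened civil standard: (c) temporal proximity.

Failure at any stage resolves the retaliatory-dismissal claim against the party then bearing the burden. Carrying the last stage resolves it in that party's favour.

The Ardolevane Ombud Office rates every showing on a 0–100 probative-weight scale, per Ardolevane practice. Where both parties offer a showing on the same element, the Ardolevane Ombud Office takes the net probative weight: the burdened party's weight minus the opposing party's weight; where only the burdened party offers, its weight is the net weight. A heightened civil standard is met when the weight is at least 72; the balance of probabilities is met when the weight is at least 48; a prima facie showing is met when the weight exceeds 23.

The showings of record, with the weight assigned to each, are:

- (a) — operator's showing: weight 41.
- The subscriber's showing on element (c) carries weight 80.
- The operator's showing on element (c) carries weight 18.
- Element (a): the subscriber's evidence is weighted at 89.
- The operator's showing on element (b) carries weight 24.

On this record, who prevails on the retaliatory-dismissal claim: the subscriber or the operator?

operator

Stage 1 (subscriber, the balance of probabilities, weight is at least 48): (a) net 89−41=48 ≥ 48 — meets.
  The subscriber carries Stage 1; the operator now bears the burden.
Stage 2 (operator, a prima facie showing, weight exceeds 23): (b) 24 > 23 — meets.
  All elements met. The burden passes to the subscriber.
Stage 3 (subscriber, a heightened civil standard, weight is at least 72): (c) net 80−18=62 < 72 — fails.
  Stage 3 not carried; the subscriber fails its burden.
So the operator prevails.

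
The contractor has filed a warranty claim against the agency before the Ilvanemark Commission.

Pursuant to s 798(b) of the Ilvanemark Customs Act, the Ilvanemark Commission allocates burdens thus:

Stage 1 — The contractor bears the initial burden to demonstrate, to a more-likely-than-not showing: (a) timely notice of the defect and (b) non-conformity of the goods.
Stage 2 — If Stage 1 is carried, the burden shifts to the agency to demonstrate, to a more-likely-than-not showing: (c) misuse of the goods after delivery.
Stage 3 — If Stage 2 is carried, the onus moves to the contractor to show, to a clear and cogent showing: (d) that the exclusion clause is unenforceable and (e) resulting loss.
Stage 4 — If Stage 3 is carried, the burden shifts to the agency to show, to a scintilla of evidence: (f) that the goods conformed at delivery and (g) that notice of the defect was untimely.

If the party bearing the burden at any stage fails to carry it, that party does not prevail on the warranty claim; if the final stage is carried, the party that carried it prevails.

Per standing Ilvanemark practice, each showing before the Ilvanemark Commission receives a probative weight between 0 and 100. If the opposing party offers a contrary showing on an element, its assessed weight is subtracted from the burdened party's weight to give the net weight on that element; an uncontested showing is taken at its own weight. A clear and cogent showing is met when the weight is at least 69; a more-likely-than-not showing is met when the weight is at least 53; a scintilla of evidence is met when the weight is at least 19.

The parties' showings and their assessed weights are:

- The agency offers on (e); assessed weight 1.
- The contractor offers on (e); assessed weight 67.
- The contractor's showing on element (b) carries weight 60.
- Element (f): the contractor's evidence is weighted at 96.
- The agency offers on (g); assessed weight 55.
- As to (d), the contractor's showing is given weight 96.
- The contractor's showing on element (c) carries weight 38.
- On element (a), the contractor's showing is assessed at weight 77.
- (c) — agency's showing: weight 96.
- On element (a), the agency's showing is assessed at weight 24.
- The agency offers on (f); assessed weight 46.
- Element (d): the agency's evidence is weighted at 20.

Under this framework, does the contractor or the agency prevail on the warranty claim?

Stage 1 (contractor, a more-likely-than-not showing, weight is at least 53): (a) net 77−24=53 ≥ 53 — meets; (b) 60 ≥ 53 — meets.
  Stage 1 is satisfied; the onus moves to the agency.
Stage 2 (agency, a more-likely-than-not showing, weight is at least 53): (c) net 96−38=58 ≥ 53 — meets.
  Stage 2 carried; the burden shifts to the contractor.
Stage 3 (contractor, a clear and cogent showing, weight is at least 69): (d) net 96−20=76 ≥ 69 — meets; (e) net 67−1=66 < 69 — fails.
  The contractor does not carry Stage 3.
The agency prevails.

agency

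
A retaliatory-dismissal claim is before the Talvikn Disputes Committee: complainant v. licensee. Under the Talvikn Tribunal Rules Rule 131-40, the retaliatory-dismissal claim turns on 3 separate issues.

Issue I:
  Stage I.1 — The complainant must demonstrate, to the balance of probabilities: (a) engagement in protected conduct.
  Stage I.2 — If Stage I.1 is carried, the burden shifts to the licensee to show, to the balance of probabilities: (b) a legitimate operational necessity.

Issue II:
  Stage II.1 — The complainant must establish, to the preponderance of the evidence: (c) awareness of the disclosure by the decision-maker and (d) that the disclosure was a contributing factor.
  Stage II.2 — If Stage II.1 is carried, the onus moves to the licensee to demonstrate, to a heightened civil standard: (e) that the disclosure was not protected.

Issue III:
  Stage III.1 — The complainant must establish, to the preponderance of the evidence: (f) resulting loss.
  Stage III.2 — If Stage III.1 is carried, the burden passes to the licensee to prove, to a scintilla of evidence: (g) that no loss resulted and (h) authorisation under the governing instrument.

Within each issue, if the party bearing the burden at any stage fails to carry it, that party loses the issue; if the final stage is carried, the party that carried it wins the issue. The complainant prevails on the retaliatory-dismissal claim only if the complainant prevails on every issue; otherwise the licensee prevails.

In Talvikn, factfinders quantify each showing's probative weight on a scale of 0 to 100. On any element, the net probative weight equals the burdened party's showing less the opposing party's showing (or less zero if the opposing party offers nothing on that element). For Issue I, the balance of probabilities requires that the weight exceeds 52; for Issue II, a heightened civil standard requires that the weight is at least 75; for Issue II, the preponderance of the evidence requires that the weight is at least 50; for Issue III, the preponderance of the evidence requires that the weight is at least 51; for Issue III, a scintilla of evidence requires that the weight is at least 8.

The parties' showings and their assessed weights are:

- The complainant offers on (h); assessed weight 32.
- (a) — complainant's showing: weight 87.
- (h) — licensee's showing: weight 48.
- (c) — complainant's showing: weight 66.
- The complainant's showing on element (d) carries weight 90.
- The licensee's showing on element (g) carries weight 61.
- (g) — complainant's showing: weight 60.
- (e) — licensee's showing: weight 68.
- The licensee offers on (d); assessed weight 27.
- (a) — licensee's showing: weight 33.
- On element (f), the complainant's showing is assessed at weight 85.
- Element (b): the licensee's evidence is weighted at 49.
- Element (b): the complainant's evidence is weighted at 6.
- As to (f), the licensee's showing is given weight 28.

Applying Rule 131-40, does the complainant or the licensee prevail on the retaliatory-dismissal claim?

complainant

— Issue I —
Stage I.1 — burden on complainant; standard: the balance of probabilities (weight exceeds 52).
    (a): 87 − 33 = 54 > 52 [met]
  All elements met. The burden passes to the licensee.
Stage I.2 — burden on licensee; standard: the balance of probabilities (weight exceeds 52).
    (b): 49 − 6 = 43 ≤ 52 [not met]
  Stage I.2 not carried; the licensee fails its burden.
The complainant prevails on this issue.
— Issue II —
At Stage II.1 the complainant must meet the preponderance of the evidence (weight is at least 50): on (c) the weight is 66, which does reach 50, so (c) meets the standard; on (d) the weight is 90 less the opposing 27 gives net 63, which does reach 50, so (d) meets the standard.
  The complainant carries Stage II.1; the licensee now bears the burden.
At Stage II.2 the licensee must meet a heightened civil standard (weight is at least 75): on (e) the weight is 68, which does not reach 75, so (e) does not meet the standard.
  Stage II.2 not carried; the licensee fails its burden.
The complainant prevails on this issue.
— Issue III —
At Stage III.1 the complainant must meet the preponderance of the evidence (weight is at least 51): on (f) the weight is 85 less the opposing 28 gives net 57, which does reach 51, so (f) meets the standard.
  Stage III.1 is satisfied; the onus moves to the licensee.
At Stage III.2 the licensee must meet a scintilla of evidence (weight is at least 8): on (g) the weight is 61 less the opposing 60 gives net 1, which does not reach 8, so (g) does not meet the standard; on (h) the weight is 48 less the opposing 32 gives net 16, which does reach 8, so (h) meets the standard.
  Not every element is met, so the licensee fails to carry Stage III.2.
So the complainant prevails on this issue.
Per-issue: Issue I → complainant; Issue II → complainant; Issue III → complainant. The complainant must prevail on every issue; overall, the complainant prevails.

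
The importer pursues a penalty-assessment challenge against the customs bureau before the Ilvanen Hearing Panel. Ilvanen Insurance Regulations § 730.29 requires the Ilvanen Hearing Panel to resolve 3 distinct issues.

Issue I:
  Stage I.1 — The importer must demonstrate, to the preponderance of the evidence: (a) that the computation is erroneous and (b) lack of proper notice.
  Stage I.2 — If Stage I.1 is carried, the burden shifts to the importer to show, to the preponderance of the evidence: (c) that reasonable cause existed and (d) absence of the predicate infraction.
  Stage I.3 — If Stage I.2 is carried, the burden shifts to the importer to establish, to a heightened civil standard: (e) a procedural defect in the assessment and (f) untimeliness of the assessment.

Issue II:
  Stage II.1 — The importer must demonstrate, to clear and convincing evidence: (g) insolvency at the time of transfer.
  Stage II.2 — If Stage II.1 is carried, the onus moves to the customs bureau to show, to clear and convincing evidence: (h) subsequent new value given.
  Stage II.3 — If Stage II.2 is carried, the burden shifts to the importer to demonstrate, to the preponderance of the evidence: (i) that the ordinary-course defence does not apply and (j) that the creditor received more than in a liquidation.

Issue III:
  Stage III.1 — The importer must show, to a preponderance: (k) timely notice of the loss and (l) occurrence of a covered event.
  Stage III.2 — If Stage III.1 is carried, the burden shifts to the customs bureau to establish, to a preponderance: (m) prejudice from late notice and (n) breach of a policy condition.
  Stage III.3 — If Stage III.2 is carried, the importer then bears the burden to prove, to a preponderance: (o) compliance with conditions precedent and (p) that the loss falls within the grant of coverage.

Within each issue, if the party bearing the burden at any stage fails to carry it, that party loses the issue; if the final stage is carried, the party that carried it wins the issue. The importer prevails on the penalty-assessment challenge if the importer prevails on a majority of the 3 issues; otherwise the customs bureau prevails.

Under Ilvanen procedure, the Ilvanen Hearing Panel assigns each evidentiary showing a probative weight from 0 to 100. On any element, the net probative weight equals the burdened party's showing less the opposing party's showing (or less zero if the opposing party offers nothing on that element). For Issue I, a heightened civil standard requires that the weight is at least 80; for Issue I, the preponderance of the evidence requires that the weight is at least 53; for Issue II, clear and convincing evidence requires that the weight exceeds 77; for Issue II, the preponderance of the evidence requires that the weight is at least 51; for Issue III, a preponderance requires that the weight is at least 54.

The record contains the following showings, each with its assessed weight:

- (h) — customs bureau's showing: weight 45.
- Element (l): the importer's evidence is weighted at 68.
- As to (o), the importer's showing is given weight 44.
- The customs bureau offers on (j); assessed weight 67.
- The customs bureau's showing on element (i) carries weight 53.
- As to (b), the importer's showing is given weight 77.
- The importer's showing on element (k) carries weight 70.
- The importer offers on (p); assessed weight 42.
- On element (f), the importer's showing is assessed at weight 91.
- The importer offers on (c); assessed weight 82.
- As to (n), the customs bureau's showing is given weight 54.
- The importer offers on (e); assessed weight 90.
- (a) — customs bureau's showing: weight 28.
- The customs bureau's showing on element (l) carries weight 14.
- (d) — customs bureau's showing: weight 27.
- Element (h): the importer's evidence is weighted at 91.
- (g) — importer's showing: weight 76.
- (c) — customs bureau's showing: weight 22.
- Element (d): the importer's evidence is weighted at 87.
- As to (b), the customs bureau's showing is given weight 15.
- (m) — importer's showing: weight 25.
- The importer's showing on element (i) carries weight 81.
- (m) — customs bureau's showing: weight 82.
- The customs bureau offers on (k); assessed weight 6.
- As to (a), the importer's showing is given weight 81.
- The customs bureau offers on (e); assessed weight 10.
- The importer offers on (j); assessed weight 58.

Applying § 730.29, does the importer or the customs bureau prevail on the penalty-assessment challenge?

— Issue I —
At Stage I.1 the importer must meet the preponderance of the evidence (weight is at least 53): on (a) the weight is 81 less the opposing 28 gives net 53, which does reach 53, so (a) meets the standard; on (b) the weight is 77 less the opposing 15 gives net 62, which does reach 53, so (b) meets the standard.
  Stage I.1 is satisfied; the importer continues to bear the burden.
At Stage I.2 the importer must meet the preponderance of the evidence (weight is at least 53): on (c) the weight is 82 less the opposing 22 gives net 60, which does reach 53, so (c) meets the standard; on (d) the weight is 87 less the opposing 27 gives net 60, ≥ 53, so (d) meets the standard.
  Stage I.2 carried; the burden remains with the importer.
At Stage I.3 the importer must meet a heightened civil standard (weight is at least 80): on (e) the weight is 90 less the opposing 10 gives net 80, ≥ 80, so (e) meets the standard; on (f) the weight is 91, which does reach 80, so (f) meets the standard.
  Stage I.3 carried; the final stage is satisfied.
All stages carried — the importer prevails on this issue.
— Issue II —
At Stage II.1 the importer must meet clear and convincing evidence (weight exceeds 77): on (g) the weight is 76, ≤ 77, so (g) does not meet the standard.
  Stage II.1 not carried; the importer fails its burden.
The customs bureau prevails on this issue.
— Issue III —
At Stage III.1 the importer must meet a preponderance (weight is at least 54): on (k) the weight is 70 less the opposing 6 gives net 64, which does reach 54, so (k) meets the standard; on (l) the weight is 68 less the opposing 14 gives net 54, which does reach 54, so (l) meets the standard.
  Stage III.1 carried; the burden shifts to the customs bureau.
At Stage III.2 the customs bureau must meet a preponderance (weight is at least 54): on (m) the weight is 82 less the opposing 25 gives net 57, ≥ 54, so (m) meets the standard; on (n) the weight is 54, ≥ 54, so (n) meets the standard.
  All elements met. The burden passes to the importer.
At Stage III.3 the importer must meet a preponderance (weight is at least 54): on (o) the weight is 44, which does not reach 54, so (o) does not meet the standard; on (p) the weight is 42, < 54, so (p) does not meet the standard.
  The importer does not carry Stage III.3.
So the customs bureau prevails on this issue.
Per-issue: Issue I → importer; Issue II → customs bureau; Issue III → customs bureau. The importer must prevail on a majority of issues; overall, the customs bureau prevails.

customs bureau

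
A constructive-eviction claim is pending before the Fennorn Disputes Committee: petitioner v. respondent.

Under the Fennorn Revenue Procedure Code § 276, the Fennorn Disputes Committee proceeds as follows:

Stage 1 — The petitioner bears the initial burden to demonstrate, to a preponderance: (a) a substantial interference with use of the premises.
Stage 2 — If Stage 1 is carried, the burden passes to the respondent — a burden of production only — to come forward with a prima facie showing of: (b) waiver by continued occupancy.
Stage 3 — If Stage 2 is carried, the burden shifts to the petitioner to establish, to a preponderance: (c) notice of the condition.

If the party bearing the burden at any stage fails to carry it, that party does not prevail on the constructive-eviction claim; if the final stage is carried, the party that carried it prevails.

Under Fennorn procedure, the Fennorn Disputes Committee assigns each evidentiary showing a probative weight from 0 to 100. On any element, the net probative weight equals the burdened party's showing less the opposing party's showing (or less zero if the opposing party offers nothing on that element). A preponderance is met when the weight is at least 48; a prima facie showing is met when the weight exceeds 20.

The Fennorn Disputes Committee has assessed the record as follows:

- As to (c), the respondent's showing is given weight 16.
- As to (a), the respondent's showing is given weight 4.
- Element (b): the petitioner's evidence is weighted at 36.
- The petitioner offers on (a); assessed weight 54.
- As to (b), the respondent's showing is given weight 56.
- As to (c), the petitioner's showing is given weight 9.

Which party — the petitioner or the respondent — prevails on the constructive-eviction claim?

petitioner

Stage 1 — burden on petitioner; standard: a preponderance (weight is at least 48).
    (a): 54 − 4 = 50 ≥ 48 [met]
  Stage 1 carried; the burden shifts to the respondent.
Stage 2 — burden on respondent; standard: a prima facie showing (weight exceeds 20).
    (b): 56 − 36 = 20 ≤ 20 [not met]
  Not every element is met, so the respondent fails to carry Stage 2.
The analysis ends at Stage 2; the petitioner prevails.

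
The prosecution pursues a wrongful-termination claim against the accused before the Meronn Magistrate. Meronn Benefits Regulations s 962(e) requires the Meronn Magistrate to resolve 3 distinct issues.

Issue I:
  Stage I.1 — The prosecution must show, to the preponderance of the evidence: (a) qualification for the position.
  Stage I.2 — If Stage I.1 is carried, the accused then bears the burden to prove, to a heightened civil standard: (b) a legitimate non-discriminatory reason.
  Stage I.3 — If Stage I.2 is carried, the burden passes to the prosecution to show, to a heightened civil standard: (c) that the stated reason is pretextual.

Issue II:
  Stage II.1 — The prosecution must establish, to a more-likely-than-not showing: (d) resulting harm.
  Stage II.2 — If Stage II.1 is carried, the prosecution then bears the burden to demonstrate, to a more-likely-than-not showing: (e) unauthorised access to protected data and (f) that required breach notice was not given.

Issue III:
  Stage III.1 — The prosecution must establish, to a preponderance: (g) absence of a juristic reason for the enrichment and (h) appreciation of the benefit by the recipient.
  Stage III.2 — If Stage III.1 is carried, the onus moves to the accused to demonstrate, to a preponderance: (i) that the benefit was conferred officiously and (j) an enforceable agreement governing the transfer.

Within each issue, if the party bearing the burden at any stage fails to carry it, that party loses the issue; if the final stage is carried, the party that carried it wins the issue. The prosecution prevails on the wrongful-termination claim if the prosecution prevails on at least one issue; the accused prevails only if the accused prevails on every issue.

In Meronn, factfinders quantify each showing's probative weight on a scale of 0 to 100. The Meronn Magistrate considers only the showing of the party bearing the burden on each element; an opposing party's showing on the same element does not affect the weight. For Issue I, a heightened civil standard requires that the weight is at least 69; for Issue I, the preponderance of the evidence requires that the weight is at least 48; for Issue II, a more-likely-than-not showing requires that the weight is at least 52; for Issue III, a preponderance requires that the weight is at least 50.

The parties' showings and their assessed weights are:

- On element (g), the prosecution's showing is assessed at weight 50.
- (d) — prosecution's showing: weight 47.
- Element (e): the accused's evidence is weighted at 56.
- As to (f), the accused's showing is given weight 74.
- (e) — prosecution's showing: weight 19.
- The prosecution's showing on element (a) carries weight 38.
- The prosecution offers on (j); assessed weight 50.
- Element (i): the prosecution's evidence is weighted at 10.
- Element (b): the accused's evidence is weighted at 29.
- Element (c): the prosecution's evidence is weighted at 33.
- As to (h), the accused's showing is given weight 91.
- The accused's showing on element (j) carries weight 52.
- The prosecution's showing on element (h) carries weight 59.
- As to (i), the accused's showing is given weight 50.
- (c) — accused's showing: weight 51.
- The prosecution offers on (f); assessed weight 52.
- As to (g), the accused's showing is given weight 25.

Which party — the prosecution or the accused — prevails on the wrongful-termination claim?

— Issue I —
Stage I.1 — burden on prosecution; standard: the preponderance of the evidence (weight is at least 48).
    (a): 38 < 48 [not met]
  The prosecution does not carry Stage I.1.
The analysis ends at Stage I.1; the accused prevails on this issue.
— Issue II —
Stage II.1 (prosecution, a more-likely-than-not showing, weight is at least 52): (d) 47 < 52 — fails.
  Stage II.1 not carried; the prosecution fails its burden.
So the accused prevails on this issue.
— Issue III —
Stage III.1 — burden on prosecution; standard: a preponderance (weight is at least 50).
    (g): 50 (accused's 25 disregarded) ≥ 50 [met]
    (h): 59 (accused's 91 disregarded) ≥ 50 [met]
  Stage III.1 is satisfied; the onus moves to the accused.
Stage III.2 — burden on accused; standard: a preponderance (weight is at least 50).
    (i): 50 (prosecution's 10 disregarded) ≥ 50 [met]
    (j): 52 (prosecution's 50 disregarded) ≥ 50 [met]
  All elements met at the final stage.
All stages carried — the accused prevails on this issue.
Per-issue: Issue I → accused; Issue II → accused; Issue III → accused. The prosecution must prevail on at least one issue; overall, the accused prevails.

accused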